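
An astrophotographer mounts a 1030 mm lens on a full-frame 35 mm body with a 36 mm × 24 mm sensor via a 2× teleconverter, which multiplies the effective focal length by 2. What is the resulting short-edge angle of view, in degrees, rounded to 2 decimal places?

Effective focal length f = 1030 × 2 = 2060 mm.
α = 2·arctan(24 / (2 × 2060)) = 2·arctan(0.00583) ≈ 0.6675°.

0.67°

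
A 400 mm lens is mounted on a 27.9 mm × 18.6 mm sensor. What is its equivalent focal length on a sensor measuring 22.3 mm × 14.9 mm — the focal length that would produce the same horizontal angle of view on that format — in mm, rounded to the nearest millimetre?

320 mm

Equal angle of view means equal width/f ratio, so f₂ = f₁ · (width₂/width₁) = 400 × 22.3/27.9.
f₂ = 400 × 0.79928 ≈ 319.713 mm.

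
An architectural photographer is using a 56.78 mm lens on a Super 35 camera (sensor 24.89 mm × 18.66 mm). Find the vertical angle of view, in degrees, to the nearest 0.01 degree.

18.66°

Angle of view α = 2·arctan(h/2f) with h = 18.66 mm and f = 56.78 mm.
h/2f = 0.16432; arctan(0.16432) ≈ 9.3314°, so α ≈ 18.6627°.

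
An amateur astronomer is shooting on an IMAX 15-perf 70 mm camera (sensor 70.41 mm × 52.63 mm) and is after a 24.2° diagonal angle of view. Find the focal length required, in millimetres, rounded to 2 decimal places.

205.02 mm

Sensor diagonal = √(70.41² + 52.63²) = √7727.4850 ≈ 87.9061 mm.
From α = 2·arctan(d/2f) we get f = d / (2·tan(α/2)).
With d = 87.9061 mm and α/2 = 12.1°, tan(α/2) ≈ 0.21438, so f ≈ 87.9061 / 0.42876 ≈ 205.0227 mm.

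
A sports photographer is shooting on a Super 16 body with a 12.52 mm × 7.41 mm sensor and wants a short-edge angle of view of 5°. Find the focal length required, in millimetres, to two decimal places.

84.86 mm

From α = 2·arctan(h/2f) we get f = h / (2·tan(α/2)).
With h = 7.41 mm and α/2 = 2.5°, tan(α/2) ≈ 0.04366, so f ≈ 7.41 / 0.08732 ≈ 84.8585 mm.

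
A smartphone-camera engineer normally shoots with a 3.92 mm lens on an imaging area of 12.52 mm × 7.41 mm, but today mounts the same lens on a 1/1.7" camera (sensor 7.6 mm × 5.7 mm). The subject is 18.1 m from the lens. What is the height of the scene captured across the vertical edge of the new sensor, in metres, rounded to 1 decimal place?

The focal length stays 3.92 mm; the relevant sensor dimension is now h = 5.7 mm. Object distance dₒ = 18.1 m = 18100 mm.
Thin-lens field height W = h·(dₒ − f)/f = 5.7 × (18100 − 3.92)/3.92 ≈ 26313.178 mm = 26.3132 m.

26.3 m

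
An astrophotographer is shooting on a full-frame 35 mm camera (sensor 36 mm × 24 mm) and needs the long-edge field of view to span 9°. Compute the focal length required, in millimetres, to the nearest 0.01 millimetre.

From α = 2·arctan(w/2f) we get f = w / (2·tan(α/2)).
With w = 36 mm and α/2 = 4.5°, tan(α/2) ≈ 0.07870, so f ≈ 36 / 0.15740 ≈ 228.7117 mm.

228.71 mm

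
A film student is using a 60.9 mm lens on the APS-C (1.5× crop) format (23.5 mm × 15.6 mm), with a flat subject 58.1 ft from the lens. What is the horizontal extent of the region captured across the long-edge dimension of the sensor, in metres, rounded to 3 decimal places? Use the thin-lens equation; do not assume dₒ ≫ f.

6.810 m

dₒ: 58.1 ft × 304.8 mm/ft = 17708.88 mm.
Similar triangles through the lens centre give W/dₒ = w/dᵢ; with 1/f = 1/dₒ + 1/dᵢ this gives W = w·(dₒ − f)/f.
W = 23.5 mm × (17708.9 − 60.9) / 60.9 = 23.5 × 289.7862 ≈ 6809.976 mm = 6.80998 m.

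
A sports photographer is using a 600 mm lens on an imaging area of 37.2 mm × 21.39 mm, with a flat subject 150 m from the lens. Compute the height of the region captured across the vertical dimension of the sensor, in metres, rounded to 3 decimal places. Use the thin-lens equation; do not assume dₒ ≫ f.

dₒ: 150 m = 150000 mm.
Similar triangles through the lens centre give W/dₒ = h/dᵢ; with 1/f = 1/dₒ + 1/dᵢ this gives W = h·(dₒ − f)/f.
W = 21.39 mm × (150000 − 600) / 600 = 21.39 × 249.0000 ≈ 5326.110 mm = 5.32611 m.

5.326 m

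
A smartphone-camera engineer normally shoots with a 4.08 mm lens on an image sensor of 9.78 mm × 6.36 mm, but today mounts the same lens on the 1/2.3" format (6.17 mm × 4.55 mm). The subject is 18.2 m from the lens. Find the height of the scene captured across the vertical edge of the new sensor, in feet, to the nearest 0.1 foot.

The focal length stays 4.08 mm; the relevant sensor dimension is now h = 4.55 mm. Object distance dₒ = 18.2 m = 18200 mm.
Thin-lens field height W = h·(dₒ − f)/f = 4.55 × (18200 − 4.08)/4.08 ≈ 20292.019 mm = 20292.019/304.8 ft = 66.5749 ft.

66.6 ft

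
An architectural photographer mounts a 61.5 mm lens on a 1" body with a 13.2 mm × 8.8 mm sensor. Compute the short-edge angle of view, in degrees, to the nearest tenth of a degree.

Angle of view α = 2·arctan(h/2f) with h = 8.8 mm and f = 61.5 mm.
h/2f = 0.07154; arctan(0.07154) ≈ 4.0922°, so α ≈ 8.1845°.

8.2°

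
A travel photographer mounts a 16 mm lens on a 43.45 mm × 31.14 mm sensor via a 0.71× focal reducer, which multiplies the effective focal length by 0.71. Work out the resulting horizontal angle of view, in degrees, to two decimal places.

Effective focal length f = 16 × 0.71 = 11.36 mm.
α = 2·arctan(43.45 / (2 × 11.36)) = 2·arctan(1.91241) ≈ 124.7899°.

124.79°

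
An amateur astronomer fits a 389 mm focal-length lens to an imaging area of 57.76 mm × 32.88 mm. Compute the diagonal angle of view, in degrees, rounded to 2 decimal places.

9.77°

Sensor diagonal = √(57.76² + 32.88²) = √4417.3120 ≈ 66.4629 mm.
Angle of view α = 2·arctan(d/2f) with d = 66.4629 mm and f = 389 mm.
d/2f = 0.08543; arctan(0.08543) ≈ 4.8828°, so α ≈ 9.7656°.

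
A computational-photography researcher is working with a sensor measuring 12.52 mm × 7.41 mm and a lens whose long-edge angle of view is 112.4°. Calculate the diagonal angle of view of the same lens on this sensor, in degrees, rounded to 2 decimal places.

From the long-edge AOV: f = 12.52 / (2·tan(56.2°)) = 12.52 / 2.98756 ≈ 4.1907 mm.
Sensor diagonal = √(12.52² + 7.41²) = √211.6585 ≈ 14.5485 mm.
Diagonal AOV = 2·arctan(14.5485 / (2 × 4.1907)) = 2·arctan(1.73580) ≈ 120.1074°.

120.11°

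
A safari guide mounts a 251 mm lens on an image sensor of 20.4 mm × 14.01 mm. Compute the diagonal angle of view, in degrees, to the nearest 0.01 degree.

5.64°

Sensor diagonal = √(20.4² + 14.01²) = √612.4401 ≈ 24.7475 mm.
Angle of view α = 2·arctan(d/2f) with d = 24.7475 mm and f = 251 mm.
d/2f = 0.04930; arctan(0.04930) ≈ 2.8223°, so α ≈ 5.6445°.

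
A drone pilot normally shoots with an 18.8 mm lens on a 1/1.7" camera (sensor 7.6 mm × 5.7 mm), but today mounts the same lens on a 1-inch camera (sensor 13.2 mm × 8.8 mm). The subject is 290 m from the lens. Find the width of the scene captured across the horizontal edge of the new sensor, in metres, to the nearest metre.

204 m

The focal length stays 18.8 mm; the relevant sensor dimension is now w = 13.2 mm. Object distance dₒ = 290 m = 290000 mm.
Thin-lens field width W = w·(dₒ − f)/f = 13.2 × (290000 − 18.8)/18.8 ≈ 203603.821 mm = 203.604 m.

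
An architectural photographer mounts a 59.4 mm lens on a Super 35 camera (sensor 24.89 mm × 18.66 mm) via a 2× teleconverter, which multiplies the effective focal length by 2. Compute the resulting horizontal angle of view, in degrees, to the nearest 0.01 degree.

Effective focal length f = 59.4 × 2 = 118.8 mm.
α = 2·arctan(24.89 / (2 × 118.8)) = 2·arctan(0.10476) ≈ 11.9605°.

11.96°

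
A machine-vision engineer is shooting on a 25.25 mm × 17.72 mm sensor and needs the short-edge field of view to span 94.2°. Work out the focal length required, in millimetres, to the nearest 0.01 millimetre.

8.23 mm

From α = 2·arctan(h/2f) we get f = h / (2·tan(α/2)).
With h = 17.72 mm and α/2 = 47.1°, tan(α/2) ≈ 1.07613, so f ≈ 17.72 / 2.15226 ≈ 8.2332 mm.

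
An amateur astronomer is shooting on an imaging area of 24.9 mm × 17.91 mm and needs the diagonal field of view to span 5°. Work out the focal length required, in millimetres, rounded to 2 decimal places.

Sensor diagonal = √(24.9² + 17.91²) = √940.7781 ≈ 30.6721 mm.
From α = 2·arctan(d/2f) we get f = d / (2·tan(α/2)).
With d = 30.6721 mm and α/2 = 2.5°, tan(α/2) ≈ 0.04366, so f ≈ 30.6721 / 0.08732 ≈ 351.2534 mm.

351.25 mm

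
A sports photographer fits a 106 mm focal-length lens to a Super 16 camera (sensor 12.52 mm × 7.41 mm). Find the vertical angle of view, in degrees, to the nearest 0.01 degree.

4.00°

Angle of view α = 2·arctan(h/2f) with h = 7.41 mm and f = 106 mm.
h/2f = 0.03495; arctan(0.03495) ≈ 2.0018°, so α ≈ 4.0037°.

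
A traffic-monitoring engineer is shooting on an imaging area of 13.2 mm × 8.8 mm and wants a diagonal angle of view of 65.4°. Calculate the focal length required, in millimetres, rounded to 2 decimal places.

Sensor diagonal = √(13.2² + 8.8²) = √251.6800 ≈ 15.8644 mm.
From α = 2·arctan(d/2f) we get f = d / (2·tan(α/2)).
With d = 15.8644 mm and α/2 = 32.7°, tan(α/2) ≈ 0.64199, so f ≈ 15.8644 / 1.28398 ≈ 12.3557 mm.

12.36 mm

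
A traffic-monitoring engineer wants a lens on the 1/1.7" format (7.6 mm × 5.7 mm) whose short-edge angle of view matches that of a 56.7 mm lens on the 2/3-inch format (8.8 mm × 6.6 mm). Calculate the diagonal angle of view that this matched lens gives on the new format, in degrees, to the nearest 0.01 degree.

Equal short-edge AOV ⇒ f₂ = f₁ · 5.7/6.6 = 56.7 × 0.86364 ≈ 48.9682 mm.
Sensor diagonal = √(7.6² + 5.7²) = √90.2500 ≈ 9.5000 mm.
Diagonal AOV on the new format = 2·arctan(9.5000 / (2 × 48.9682)) = 2·arctan(0.09700) ≈ 11.0809°.

11.08°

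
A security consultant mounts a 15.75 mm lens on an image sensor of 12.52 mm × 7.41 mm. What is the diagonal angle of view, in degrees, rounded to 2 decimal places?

Sensor diagonal = √(12.52² + 7.41²) = √211.6585 ≈ 14.5485 mm.
Angle of view α = 2·arctan(d/2f) with d = 14.5485 mm and f = 15.75 mm.
d/2f = 0.46186; arctan(0.46186) ≈ 24.7902°, so α ≈ 49.5803°.

49.58°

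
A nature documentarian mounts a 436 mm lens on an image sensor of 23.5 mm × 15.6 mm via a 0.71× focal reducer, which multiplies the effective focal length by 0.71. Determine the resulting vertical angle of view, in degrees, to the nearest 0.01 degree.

Effective focal length f = 436 × 0.71 = 309.56 mm.
α = 2·arctan(15.6 / (2 × 309.56)) = 2·arctan(0.02520) ≈ 2.8868°.

2.89°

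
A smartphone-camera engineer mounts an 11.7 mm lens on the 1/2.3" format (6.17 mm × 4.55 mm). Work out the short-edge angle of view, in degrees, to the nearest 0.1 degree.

Angle of view α = 2·arctan(h/2f) with h = 4.55 mm and f = 11.7 mm.
h/2f = 0.19444; arctan(0.19444) ≈ 11.0035°, so α ≈ 22.0071°.

22.0°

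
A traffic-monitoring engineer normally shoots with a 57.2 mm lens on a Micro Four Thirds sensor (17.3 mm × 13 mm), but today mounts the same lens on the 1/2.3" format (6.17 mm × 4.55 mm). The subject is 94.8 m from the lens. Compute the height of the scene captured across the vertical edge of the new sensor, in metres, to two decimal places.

7.54 m

The focal length stays 57.2 mm; the relevant sensor dimension is now h = 4.55 mm. Object distance dₒ = 94.8 m = 94800 mm.
Thin-lens field height W = h·(dₒ − f)/f = 4.55 × (94800 − 57.2)/57.2 ≈ 7536.359 mm = 7.53636 m.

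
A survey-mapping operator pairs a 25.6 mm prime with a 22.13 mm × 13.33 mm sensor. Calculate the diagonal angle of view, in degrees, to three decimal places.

Sensor diagonal = √(22.13² + 13.33²) = √667.4258 ≈ 25.8346 mm.
Angle of view α = 2·arctan(d/2f) with d = 25.8346 mm and f = 25.6 mm.
d/2f = 0.50458; arctan(0.50458) ≈ 26.7747°, so α ≈ 53.5494°.

53.549°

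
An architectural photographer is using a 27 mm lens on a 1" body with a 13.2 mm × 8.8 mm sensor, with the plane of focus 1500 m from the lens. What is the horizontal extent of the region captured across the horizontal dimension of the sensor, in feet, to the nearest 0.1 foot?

2405.9 ft

dₒ: 1500 m = 1.5e+06 mm.
Similar triangles through the lens centre give W/dₒ = w/dᵢ; with 1/f = 1/dₒ + 1/dᵢ this gives W = w·(dₒ − f)/f.
W = 13.2 mm × (1.5e+06 − 27) / 27 = 13.2 × 55554.5556 ≈ 733320.133 mm = 733320.133/304.8 ft = 2405.91 ft.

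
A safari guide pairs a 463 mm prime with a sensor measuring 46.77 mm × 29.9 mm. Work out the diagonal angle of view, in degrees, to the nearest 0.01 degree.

6.86°

Sensor diagonal = √(46.77² + 29.9²) = √3081.4429 ≈ 55.5107 mm.
Angle of view α = 2·arctan(d/2f) with d = 55.5107 mm and f = 463 mm.
d/2f = 0.05995; arctan(0.05995) ≈ 3.4306°, so α ≈ 6.8612°.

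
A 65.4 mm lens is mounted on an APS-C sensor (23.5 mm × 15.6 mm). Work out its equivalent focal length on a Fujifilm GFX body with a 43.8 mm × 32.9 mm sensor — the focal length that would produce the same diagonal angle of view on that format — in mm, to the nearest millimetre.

Sensor diagonal = √(23.5² + 15.6²) = √795.6100 ≈ 28.2066 mm.
Sensor diagonal = √(43.8² + 32.9²) = √3000.8500 ≈ 54.7800 mm.
Equal angle of view means equal diagonal/f ratio, so f₂ = f₁ · (diagonal₂/diagonal₁) = 65.4 × 54.7800/28.2066.
f₂ = 65.4 × 1.94210 ≈ 127.013 mm.

127 mm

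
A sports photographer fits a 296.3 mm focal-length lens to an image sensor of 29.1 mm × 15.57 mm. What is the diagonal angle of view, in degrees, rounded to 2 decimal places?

6.38°

Sensor diagonal = √(29.1² + 15.57²) = √1089.2349 ≈ 33.0036 mm.
Angle of view α = 2·arctan(d/2f) with d = 33.0036 mm and f = 296.3 mm.
d/2f = 0.05569; arctan(0.05569) ≈ 3.1877°, so α ≈ 6.3753°.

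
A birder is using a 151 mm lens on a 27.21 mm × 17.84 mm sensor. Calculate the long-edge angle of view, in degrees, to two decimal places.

Angle of view α = 2·arctan(w/2f) with w = 27.21 mm and f = 151 mm.
w/2f = 0.09010; arctan(0.09010) ≈ 5.1484°, so α ≈ 10.2968°.

10.30°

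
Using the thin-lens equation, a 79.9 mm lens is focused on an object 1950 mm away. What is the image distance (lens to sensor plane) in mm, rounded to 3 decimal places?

1/dᵢ = 1/f − 1/dₒ = 1/79.9 − 1/1950 = 0.0120028 mm⁻¹.
dᵢ = 1/0.0120028 ≈ 83.3137 mm.

83.314 mm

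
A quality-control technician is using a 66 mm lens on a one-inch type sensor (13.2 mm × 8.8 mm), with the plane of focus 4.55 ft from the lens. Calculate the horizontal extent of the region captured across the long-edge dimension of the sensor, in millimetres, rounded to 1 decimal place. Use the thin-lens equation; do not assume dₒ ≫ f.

dₒ: 4.55 ft × 304.8 mm/ft = 1386.84 mm.
Similar triangles through the lens centre give W/dₒ = w/dᵢ; with 1/f = 1/dₒ + 1/dᵢ this gives W = w·(dₒ − f)/f.
W = 13.2 mm × (1386.84 − 66) / 66 = 13.2 × 20.0127 ≈ 264.168 mm.

264.2 mm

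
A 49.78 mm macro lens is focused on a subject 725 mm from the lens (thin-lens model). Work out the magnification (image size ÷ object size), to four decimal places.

Thin lens: 1/f = 1/dₒ + 1/dᵢ → 1/dᵢ = 1/49.78 − 1/725 = 0.0187091 mm⁻¹, so dᵢ ≈ 53.4500 mm.
Magnification m = dᵢ/dₒ = 53.4500/725 ≈ 0.07372.

0.0737×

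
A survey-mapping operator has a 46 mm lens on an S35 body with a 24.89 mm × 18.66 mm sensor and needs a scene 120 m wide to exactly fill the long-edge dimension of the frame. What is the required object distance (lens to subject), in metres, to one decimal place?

221.8 m

W: 120 m = 120000 mm.
Magnification m = w/W = dᵢ/dₒ; combined with 1/f = 1/dₒ + 1/dᵢ this gives dₒ = f·(1 + W/w).
dₒ = 46 mm × (1 + 120000/24.89) = 46 × 4822.2133 ≈ 221821.814 mm = 221.822 m.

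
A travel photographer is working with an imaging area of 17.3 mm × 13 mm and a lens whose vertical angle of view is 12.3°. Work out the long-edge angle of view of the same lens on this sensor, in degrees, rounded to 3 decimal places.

16.320°

From the vertical AOV: f = 13 / (2·tan(6.15°)) = 13 / 0.21550 ≈ 60.3238 mm.
Long-edge AOV = 2·arctan(17.3 / (2 × 60.3238)) = 2·arctan(0.14339) ≈ 16.3204°.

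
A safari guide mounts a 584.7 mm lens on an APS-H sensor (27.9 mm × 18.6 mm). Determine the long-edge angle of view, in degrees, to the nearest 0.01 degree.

2.73°

Angle of view α = 2·arctan(w/2f) with w = 27.9 mm and f = 584.7 mm.
w/2f = 0.02386; arctan(0.02386) ≈ 1.3667°, so α ≈ 2.7335°.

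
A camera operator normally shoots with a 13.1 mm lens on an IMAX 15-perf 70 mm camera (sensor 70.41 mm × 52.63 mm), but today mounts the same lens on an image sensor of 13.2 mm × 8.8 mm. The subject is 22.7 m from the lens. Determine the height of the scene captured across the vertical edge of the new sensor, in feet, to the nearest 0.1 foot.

50.0 ft

The focal length stays 13.1 mm; the relevant sensor dimension is now h = 8.8 mm. Object distance dₒ = 22.7 m = 22700 mm.
Thin-lens field height W = h·(dₒ − f)/f = 8.8 × (22700 − 13.1)/13.1 ≈ 15240.055 mm = 15240.055/304.8 ft = 50.0002 ft.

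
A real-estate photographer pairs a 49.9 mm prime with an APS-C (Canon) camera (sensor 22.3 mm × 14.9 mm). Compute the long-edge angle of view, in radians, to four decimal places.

Angle of view α = 2·arctan(w/2f) with w = 22.3 mm and f = 49.9 mm.
w/2f = 0.22345; arctan(0.22345) ≈ 0.2198 rad, so α ≈ 0.4397 rad.

0.4397 rad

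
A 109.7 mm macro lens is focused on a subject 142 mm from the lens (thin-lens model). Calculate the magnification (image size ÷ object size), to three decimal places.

3.396×

Thin lens: 1/f = 1/dₒ + 1/dᵢ → 1/dᵢ = 1/109.7 − 1/142 = 0.0020735 mm⁻¹, so dᵢ ≈ 482.2724 mm.
Magnification m = dᵢ/dₒ = 482.2724/142 ≈ 3.39628.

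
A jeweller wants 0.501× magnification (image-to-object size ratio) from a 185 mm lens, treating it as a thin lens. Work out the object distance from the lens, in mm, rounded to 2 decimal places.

With m = dᵢ/dₒ and 1/f = 1/dₒ + 1/dᵢ, substituting dᵢ = m·dₒ gives 1/f = (1 + 1/m)/dₒ, hence dₒ = f·(1 + 1/m).
dₒ = 185 × (1 + 1/0.501) = 185 × 2.99601 ≈ 554.261 mm.

554.26 mm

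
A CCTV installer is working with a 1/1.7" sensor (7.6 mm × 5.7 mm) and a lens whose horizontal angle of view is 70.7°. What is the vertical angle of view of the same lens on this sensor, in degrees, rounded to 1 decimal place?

From the horizontal AOV: f = 7.6 / (2·tan(35.35°)) = 7.6 / 1.41870 ≈ 5.3570 mm.
Vertical AOV = 2·arctan(5.7 / (2 × 5.3570)) = 2·arctan(0.53201) ≈ 56.0271°.

56.0°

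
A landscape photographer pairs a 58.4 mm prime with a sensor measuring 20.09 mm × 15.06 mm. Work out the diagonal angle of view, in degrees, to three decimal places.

24.264°

Sensor diagonal = √(20.09² + 15.06²) = √630.4117 ≈ 25.1080 mm.
Angle of view α = 2·arctan(d/2f) with d = 25.1080 mm and f = 58.4 mm.
d/2f = 0.21497; arctan(0.21497) ≈ 12.1320°, so α ≈ 24.2640°.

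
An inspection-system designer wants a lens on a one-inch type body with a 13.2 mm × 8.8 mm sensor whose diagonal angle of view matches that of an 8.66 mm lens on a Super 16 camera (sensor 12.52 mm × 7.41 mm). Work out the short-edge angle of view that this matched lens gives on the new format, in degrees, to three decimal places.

Sensor diagonal = √(12.52² + 7.41²) = √211.6585 ≈ 14.5485 mm.
Sensor diagonal = √(13.2² + 8.8²) = √251.6800 ≈ 15.8644 mm.
Equal diagonal AOV ⇒ f₂ = f₁ · 15.8644/14.5485 = 8.66 × 1.09045 ≈ 9.4433 mm.
Short-edge AOV on the new format = 2·arctan(8.8 / (2 × 9.4433)) = 2·arctan(0.46594) ≈ 49.9652°.

49.965°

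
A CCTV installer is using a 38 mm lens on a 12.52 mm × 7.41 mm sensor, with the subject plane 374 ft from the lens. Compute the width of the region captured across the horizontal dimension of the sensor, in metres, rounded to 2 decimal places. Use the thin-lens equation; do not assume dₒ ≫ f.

dₒ: 374 ft × 304.8 mm/ft = 113995.20 mm.
Similar triangles through the lens centre give W/dₒ = w/dᵢ; with 1/f = 1/dₒ + 1/dᵢ this gives W = w·(dₒ − f)/f.
W = 12.52 mm × (113995 − 38) / 38 = 12.52 × 2998.8736 ≈ 37545.897 mm = 37.5459 m.

37.55 m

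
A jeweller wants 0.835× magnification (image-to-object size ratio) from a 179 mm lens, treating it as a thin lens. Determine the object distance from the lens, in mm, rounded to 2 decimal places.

With m = dᵢ/dₒ and 1/f = 1/dₒ + 1/dᵢ, substituting dᵢ = m·dₒ gives 1/f = (1 + 1/m)/dₒ, hence dₒ = f·(1 + 1/m).
dₒ = 179 × (1 + 1/0.835) = 179 × 2.19760 ≈ 393.371 mm.

393.37 mm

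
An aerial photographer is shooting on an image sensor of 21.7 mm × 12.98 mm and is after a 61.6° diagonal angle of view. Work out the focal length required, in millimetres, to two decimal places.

Sensor diagonal = √(21.7² + 12.98²) = √639.3704 ≈ 25.2858 mm.
From α = 2·arctan(d/2f) we get f = d / (2·tan(α/2)).
With d = 25.2858 mm and α/2 = 30.8°, tan(α/2) ≈ 0.59612, so f ≈ 25.2858 / 1.19224 ≈ 21.2086 mm.

21.21 mm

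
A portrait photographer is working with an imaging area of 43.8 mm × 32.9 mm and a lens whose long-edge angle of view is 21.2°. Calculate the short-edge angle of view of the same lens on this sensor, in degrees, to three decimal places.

From the long-edge AOV: f = 43.8 / (2·tan(10.6°)) = 43.8 / 0.37429 ≈ 117.0216 mm.
Short-edge AOV = 2·arctan(32.9 / (2 × 117.0216)) = 2·arctan(0.14057) ≈ 16.0035°.

16.004°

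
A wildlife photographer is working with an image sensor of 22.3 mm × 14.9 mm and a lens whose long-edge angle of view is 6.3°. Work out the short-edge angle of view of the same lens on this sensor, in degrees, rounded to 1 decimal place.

4.2°

From the long-edge AOV: f = 22.3 / (2·tan(3.15°)) = 22.3 / 0.11007 ≈ 202.6045 mm.
Short-edge AOV = 2·arctan(14.9 / (2 × 202.6045)) = 2·arctan(0.03677) ≈ 4.2118°.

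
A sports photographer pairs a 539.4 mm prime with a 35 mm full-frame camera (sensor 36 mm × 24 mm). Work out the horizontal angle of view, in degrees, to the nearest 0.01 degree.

Angle of view α = 2·arctan(w/2f) with w = 36 mm and f = 539.4 mm.
w/2f = 0.03337; arctan(0.03337) ≈ 1.9113°, so α ≈ 3.8225°.

3.82°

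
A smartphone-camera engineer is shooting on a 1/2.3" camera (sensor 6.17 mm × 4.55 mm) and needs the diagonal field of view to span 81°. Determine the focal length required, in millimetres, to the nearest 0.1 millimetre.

Sensor diagonal = √(6.17² + 4.55²) = √58.7714 ≈ 7.6663 mm.
From α = 2·arctan(d/2f) we get f = d / (2·tan(α/2)).
With d = 7.6663 mm and α/2 = 40.5°, tan(α/2) ≈ 0.85408, so f ≈ 7.6663 / 1.70816 ≈ 4.4880 mm.

4.5 mm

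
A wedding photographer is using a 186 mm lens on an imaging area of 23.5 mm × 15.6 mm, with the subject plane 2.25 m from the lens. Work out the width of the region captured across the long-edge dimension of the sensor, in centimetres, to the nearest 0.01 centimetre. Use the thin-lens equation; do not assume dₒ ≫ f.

26.08 cm

dₒ: 2.25 m = 2250 mm.
Similar triangles through the lens centre give W/dₒ = w/dᵢ; with 1/f = 1/dₒ + 1/dᵢ this gives W = w·(dₒ − f)/f.
W = 23.5 mm × (2250 − 186) / 186 = 23.5 × 11.0968 ≈ 260.774 mm = 26.0774 cm.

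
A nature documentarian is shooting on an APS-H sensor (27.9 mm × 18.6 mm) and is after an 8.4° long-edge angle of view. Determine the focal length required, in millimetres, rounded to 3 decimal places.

From α = 2·arctan(w/2f) we get f = w / (2·tan(α/2)).
With w = 27.9 mm and α/2 = 4.2°, tan(α/2) ≈ 0.07344, so f ≈ 27.9 / 0.14687 ≈ 189.9629 mm.

189.963 mm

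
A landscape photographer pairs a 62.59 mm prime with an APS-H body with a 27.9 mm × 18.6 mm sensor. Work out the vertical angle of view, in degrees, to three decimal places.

16.903°

Angle of view α = 2·arctan(h/2f) with h = 18.6 mm and f = 62.59 mm.
h/2f = 0.14859; arctan(0.14859) ≈ 8.4515°, so α ≈ 16.9030°.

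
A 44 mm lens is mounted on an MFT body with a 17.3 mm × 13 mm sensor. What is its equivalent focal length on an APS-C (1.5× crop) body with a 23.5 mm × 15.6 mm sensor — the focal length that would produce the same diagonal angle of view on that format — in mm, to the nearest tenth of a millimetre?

57.4 mm

Sensor diagonal = √(17.3² + 13²) = √468.2900 ≈ 21.6400 mm.
Sensor diagonal = √(23.5² + 15.6²) = √795.6100 ≈ 28.2066 mm.
Equal angle of view means equal diagonal/f ratio, so f₂ = f₁ · (diagonal₂/diagonal₁) = 44 × 28.2066/21.6400.
f₂ = 44 × 1.30344 ≈ 57.352 mm.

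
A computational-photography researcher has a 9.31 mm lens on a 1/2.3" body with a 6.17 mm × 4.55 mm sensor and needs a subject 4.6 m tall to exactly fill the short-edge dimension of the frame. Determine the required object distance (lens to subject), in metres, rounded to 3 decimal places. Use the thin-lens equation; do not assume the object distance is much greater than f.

9.422 m

W: 4.6 m = 4600 mm.
Magnification m = h/W = dᵢ/dₒ; combined with 1/f = 1/dₒ + 1/dᵢ this gives dₒ = f·(1 + W/h).
dₒ = 9.31 mm × (1 + 4600/4.55) = 9.31 × 1011.9890 ≈ 9421.618 mm = 9.42162 m.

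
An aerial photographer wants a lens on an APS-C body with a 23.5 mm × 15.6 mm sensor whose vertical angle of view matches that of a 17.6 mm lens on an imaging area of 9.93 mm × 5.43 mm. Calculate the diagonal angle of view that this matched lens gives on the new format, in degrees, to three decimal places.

Equal vertical AOV ⇒ f₂ = f₁ · 15.6/5.43 = 17.6 × 2.87293 ≈ 50.5635 mm.
Sensor diagonal = √(23.5² + 15.6²) = √795.6100 ≈ 28.2066 mm.
Diagonal AOV on the new format = 2·arctan(28.2066 / (2 × 50.5635)) = 2·arctan(0.27892) ≈ 31.1699°.

31.170°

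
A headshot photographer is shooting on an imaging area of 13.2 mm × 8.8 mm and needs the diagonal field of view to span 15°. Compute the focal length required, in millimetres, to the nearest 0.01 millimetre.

60.25 mm

Sensor diagonal = √(13.2² + 8.8²) = √251.6800 ≈ 15.8644 mm.
From α = 2·arctan(d/2f) we get f = d / (2·tan(α/2)).
With d = 15.8644 mm and α/2 = 7.5°, tan(α/2) ≈ 0.13165, so f ≈ 15.8644 / 0.26330 ≈ 60.2511 mm.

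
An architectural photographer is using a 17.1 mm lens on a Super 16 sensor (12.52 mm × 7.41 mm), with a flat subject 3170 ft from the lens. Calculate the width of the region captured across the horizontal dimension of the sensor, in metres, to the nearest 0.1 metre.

707.4 m

dₒ: 3170 ft × 304.8 mm/ft = 966215.97 mm.
Similar triangles through the lens centre give W/dₒ = w/dᵢ; with 1/f = 1/dₒ + 1/dᵢ this gives W = w·(dₒ − f)/f.
W = 12.52 mm × (966216 − 17.1) / 17.1 = 12.52 × 56502.8578 ≈ 707415.780 mm = 707.416 m.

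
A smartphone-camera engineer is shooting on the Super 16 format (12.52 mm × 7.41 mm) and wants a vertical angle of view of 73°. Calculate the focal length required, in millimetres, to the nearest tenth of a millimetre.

5.0 mm

From α = 2·arctan(h/2f) we get f = h / (2·tan(α/2)).
With h = 7.41 mm and α/2 = 36.5°, tan(α/2) ≈ 0.73996, so f ≈ 7.41 / 1.47992 ≈ 5.0070 mm.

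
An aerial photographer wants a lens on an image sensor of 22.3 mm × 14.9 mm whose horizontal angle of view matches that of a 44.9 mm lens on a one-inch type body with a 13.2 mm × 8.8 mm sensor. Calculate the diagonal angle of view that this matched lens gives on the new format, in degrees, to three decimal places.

20.051°

Equal horizontal AOV ⇒ f₂ = f₁ · 22.3/13.2 = 44.9 × 1.68939 ≈ 75.8538 mm.
Sensor diagonal = √(22.3² + 14.9²) = √719.3000 ≈ 26.8198 mm.
Diagonal AOV on the new format = 2·arctan(26.8198 / (2 × 75.8538)) = 2·arctan(0.17679) ≈ 20.0510°.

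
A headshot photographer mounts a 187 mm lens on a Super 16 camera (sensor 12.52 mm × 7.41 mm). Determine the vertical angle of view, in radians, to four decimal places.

0.0396 rad

Angle of view α = 2·arctan(h/2f) with h = 7.41 mm and f = 187 mm.
h/2f = 0.01981; arctan(0.01981) ≈ 0.0198 rad, so α ≈ 0.0396 rad.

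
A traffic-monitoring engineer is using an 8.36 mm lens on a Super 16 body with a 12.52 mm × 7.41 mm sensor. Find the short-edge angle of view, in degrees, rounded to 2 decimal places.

47.80°

Angle of view α = 2·arctan(h/2f) with h = 7.41 mm and f = 8.36 mm.
h/2f = 0.44318; arctan(0.44318) ≈ 23.9021°, so α ≈ 47.8041°.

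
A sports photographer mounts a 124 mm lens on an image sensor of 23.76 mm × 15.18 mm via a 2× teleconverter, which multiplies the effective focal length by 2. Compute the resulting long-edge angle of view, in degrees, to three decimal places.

5.485°

Effective focal length f = 124 × 2 = 248 mm.
α = 2·arctan(23.76 / (2 × 248)) = 2·arctan(0.04790) ≈ 5.4851°.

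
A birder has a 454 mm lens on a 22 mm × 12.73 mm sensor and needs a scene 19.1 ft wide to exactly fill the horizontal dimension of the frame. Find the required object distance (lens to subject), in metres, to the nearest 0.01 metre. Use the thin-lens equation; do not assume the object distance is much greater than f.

W: 19.1 ft × 304.8 mm/ft = 5821.68 mm.
Magnification m = w/W = dᵢ/dₒ; combined with 1/f = 1/dₒ + 1/dᵢ this gives dₒ = f·(1 + W/w).
dₒ = 454 mm × (1 + 5821.68/22) = 454 × 265.6218 ≈ 120592.302 mm = 120.592 m.

120.59 m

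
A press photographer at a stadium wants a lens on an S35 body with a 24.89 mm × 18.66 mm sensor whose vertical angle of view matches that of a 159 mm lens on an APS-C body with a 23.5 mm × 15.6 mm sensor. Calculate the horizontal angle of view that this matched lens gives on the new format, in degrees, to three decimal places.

7.488°

Equal vertical AOV ⇒ f₂ = f₁ · 18.66/15.6 = 159 × 1.19615 ≈ 190.1885 mm.
Horizontal AOV on the new format = 2·arctan(24.89 / (2 × 190.1885)) = 2·arctan(0.06544) ≈ 7.4876°.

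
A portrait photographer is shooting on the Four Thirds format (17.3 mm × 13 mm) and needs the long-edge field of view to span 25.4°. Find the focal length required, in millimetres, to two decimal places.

From α = 2·arctan(w/2f) we get f = w / (2·tan(α/2)).
With w = 17.3 mm and α/2 = 12.7°, tan(α/2) ≈ 0.22536, so f ≈ 17.3 / 0.45072 ≈ 38.3831 mm.

38.38 mm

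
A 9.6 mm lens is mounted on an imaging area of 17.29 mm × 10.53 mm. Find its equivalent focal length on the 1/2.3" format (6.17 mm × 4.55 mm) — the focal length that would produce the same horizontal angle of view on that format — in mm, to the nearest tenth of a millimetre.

3.4 mm

Equal angle of view means equal width/f ratio, so f₂ = f₁ · (width₂/width₁) = 9.6 × 6.17/17.29.
f₂ = 9.6 × 0.35685 ≈ 3.426 mm.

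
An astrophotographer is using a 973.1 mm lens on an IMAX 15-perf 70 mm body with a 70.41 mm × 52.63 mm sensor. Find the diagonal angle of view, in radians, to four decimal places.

Sensor diagonal = √(70.41² + 52.63²) = √7727.4850 ≈ 87.9061 mm.
Angle of view α = 2·arctan(d/2f) with d = 87.9061 mm and f = 973.1 mm.
d/2f = 0.04517; arctan(0.04517) ≈ 0.0451 rad, so α ≈ 0.0903 rad.

0.0903 rad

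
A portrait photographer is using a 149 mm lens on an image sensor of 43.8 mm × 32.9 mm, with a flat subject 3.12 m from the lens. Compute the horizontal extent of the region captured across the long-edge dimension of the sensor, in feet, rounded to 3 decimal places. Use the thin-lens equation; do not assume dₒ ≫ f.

2.865 ft

dₒ: 3.12 m = 3120 mm.
Similar triangles through the lens centre give W/dₒ = w/dᵢ; with 1/f = 1/dₒ + 1/dᵢ this gives W = w·(dₒ − f)/f.
W = 43.8 mm × (3120 − 149) / 149 = 43.8 × 19.9396 ≈ 873.354 mm = 873.354/304.8 ft = 2.86534 ft.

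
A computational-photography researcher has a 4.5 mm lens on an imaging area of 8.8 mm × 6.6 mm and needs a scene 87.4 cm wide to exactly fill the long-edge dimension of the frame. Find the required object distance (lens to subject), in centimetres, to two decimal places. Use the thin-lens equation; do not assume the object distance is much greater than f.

W: 87.4 cm = 874 mm.
Magnification m = w/W = dᵢ/dₒ; combined with 1/f = 1/dₒ + 1/dᵢ this gives dₒ = f·(1 + W/w).
dₒ = 4.5 mm × (1 + 874/8.8) = 4.5 × 100.3182 ≈ 451.432 mm = 45.1432 cm.

45.14 cm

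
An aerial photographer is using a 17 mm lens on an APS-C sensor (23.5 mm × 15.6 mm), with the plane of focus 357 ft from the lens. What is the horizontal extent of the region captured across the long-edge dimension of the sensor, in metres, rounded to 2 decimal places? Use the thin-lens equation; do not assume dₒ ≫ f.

dₒ: 357 ft × 304.8 mm/ft = 108813.60 mm.
Similar triangles through the lens centre give W/dₒ = w/dᵢ; with 1/f = 1/dₒ + 1/dᵢ this gives W = w·(dₒ − f)/f.
W = 23.5 mm × (108814 − 17) / 17 = 23.5 × 6399.7998 ≈ 150395.295 mm = 150.395 m.

150.40 m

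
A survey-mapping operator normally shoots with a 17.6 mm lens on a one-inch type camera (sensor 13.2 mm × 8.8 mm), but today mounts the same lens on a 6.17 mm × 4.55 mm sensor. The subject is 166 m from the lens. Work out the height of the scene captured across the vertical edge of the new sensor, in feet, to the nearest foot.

The focal length stays 17.6 mm; the relevant sensor dimension is now h = 4.55 mm. Object distance dₒ = 166 m = 166000 mm.
Thin-lens field height W = h·(dₒ − f)/f = 4.55 × (166000 − 17.6)/17.6 ≈ 42910.223 mm = 42910.223/304.8 ft = 140.782 ft.

141 ft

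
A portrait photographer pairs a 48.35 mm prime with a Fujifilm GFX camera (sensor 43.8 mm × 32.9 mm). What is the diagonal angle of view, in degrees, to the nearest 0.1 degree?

Sensor diagonal = √(43.8² + 32.9²) = √3000.8500 ≈ 54.7800 mm.
Angle of view α = 2·arctan(d/2f) with d = 54.7800 mm and f = 48.35 mm.
d/2f = 0.56649; arctan(0.56649) ≈ 29.5313°, so α ≈ 59.0626°.

59.1°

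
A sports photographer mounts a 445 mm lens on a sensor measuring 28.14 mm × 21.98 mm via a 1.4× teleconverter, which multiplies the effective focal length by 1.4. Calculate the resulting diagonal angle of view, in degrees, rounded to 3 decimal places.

3.283°

Effective focal length f = 445 × 1.4 = 623 mm.
Sensor diagonal = √(28.14² + 21.98²) = √1274.9800 ≈ 35.7069 mm.
α = 2·arctan(35.707 / (2 × 623)) = 2·arctan(0.02866) ≈ 3.2830°.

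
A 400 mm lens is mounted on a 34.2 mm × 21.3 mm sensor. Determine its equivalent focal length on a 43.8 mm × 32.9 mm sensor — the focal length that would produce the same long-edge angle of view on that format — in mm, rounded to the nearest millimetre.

512 mm

Equal angle of view means equal width/f ratio, so f₂ = f₁ · (width₂/width₁) = 400 × 43.8/34.2.
f₂ = 400 × 1.28070 ≈ 512.281 mm.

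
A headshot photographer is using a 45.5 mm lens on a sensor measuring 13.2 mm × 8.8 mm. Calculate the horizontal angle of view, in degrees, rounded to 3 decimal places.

16.507°

Angle of view α = 2·arctan(w/2f) with w = 13.2 mm and f = 45.5 mm.
w/2f = 0.14505; arctan(0.14505) ≈ 8.2535°, so α ≈ 16.5069°.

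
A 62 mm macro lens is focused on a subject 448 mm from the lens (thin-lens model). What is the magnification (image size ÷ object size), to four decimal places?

Thin lens: 1/f = 1/dₒ + 1/dᵢ → 1/dᵢ = 1/62 − 1/448 = 0.0138969 mm⁻¹, so dᵢ ≈ 71.9585 mm.
Magnification m = dᵢ/dₒ = 71.9585/448 ≈ 0.16062.

0.1606×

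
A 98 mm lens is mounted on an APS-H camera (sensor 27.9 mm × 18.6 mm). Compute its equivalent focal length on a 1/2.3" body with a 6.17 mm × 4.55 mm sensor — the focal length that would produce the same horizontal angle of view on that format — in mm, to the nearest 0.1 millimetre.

21.7 mm

Equal angle of view means equal width/f ratio, so f₂ = f₁ · (width₂/width₁) = 98 × 6.17/27.9.
f₂ = 98 × 0.22115 ≈ 21.672 mm.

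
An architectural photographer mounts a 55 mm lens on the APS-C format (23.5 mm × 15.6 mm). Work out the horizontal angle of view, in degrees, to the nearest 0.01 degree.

24.12°

Angle of view α = 2·arctan(w/2f) with w = 23.5 mm and f = 55 mm.
w/2f = 0.21364; arctan(0.21364) ≈ 12.0592°, so α ≈ 24.1184°.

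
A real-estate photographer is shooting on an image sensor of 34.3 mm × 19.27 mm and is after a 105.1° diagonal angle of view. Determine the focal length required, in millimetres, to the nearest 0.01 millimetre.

15.07 mm

Sensor diagonal = √(34.3² + 19.27²) = √1547.8229 ≈ 39.3424 mm.
From α = 2·arctan(d/2f) we get f = d / (2·tan(α/2)).
With d = 39.3424 mm and α/2 = 52.55°, tan(α/2) ≈ 1.30558, so f ≈ 39.3424 / 2.61117 ≈ 15.0670 mm.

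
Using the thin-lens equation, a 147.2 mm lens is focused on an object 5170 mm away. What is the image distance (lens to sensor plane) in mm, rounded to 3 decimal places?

1/dᵢ = 1/f − 1/dₒ = 1/147.2 − 1/5170 = 0.0066001 mm⁻¹.
dᵢ = 1/0.0066001 ≈ 151.5139 mm.

151.514 mm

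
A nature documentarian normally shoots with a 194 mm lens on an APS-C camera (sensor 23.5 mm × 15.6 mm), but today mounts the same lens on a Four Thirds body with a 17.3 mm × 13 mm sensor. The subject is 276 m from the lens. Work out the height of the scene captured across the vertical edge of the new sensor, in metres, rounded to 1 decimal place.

The focal length stays 194 mm; the relevant sensor dimension is now h = 13 mm. Object distance dₒ = 276 m = 276000 mm.
Thin-lens field height W = h·(dₒ − f)/f = 13 × (276000 − 194)/194 ≈ 18481.845 mm = 18.4818 m.

18.5 m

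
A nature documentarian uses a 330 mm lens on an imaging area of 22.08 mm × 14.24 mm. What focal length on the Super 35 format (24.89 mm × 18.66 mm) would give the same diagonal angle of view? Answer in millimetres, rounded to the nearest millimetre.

391 mm

Sensor diagonal = √(22.08² + 14.24²) = √690.3040 ≈ 26.2736 mm.
Sensor diagonal = √(24.89² + 18.66²) = √967.7077 ≈ 31.1080 mm.
Equal angle of view means equal diagonal/f ratio, so f₂ = f₁ · (diagonal₂/diagonal₁) = 330 × 31.1080/26.2736.
f₂ = 330 × 1.18400 ≈ 390.720 mm.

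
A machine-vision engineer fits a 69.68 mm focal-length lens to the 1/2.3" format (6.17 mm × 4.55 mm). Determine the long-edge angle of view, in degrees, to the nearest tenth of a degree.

5.1°

Angle of view α = 2·arctan(w/2f) with w = 6.17 mm and f = 69.68 mm.
w/2f = 0.04427; arctan(0.04427) ≈ 2.5350°, so α ≈ 5.0701°.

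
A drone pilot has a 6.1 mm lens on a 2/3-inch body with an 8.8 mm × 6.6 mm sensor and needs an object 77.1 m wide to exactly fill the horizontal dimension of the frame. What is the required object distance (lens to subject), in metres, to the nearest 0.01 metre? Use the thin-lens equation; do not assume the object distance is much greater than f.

W: 77.1 m = 77100 mm.
Magnification m = w/W = dᵢ/dₒ; combined with 1/f = 1/dₒ + 1/dᵢ this gives dₒ = f·(1 + W/w).
dₒ = 6.1 mm × (1 + 77100/8.8) = 6.1 × 8762.3636 ≈ 53450.418 mm = 53.4504 m.

53.45 m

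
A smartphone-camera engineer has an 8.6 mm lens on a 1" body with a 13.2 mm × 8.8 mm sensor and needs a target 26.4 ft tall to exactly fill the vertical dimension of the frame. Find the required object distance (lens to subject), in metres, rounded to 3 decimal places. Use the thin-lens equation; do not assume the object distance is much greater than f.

7.872 m

W: 26.4 ft × 304.8 mm/ft = 8046.72 mm.
Magnification m = h/W = dᵢ/dₒ; combined with 1/f = 1/dₒ + 1/dᵢ this gives dₒ = f·(1 + W/h).
dₒ = 8.6 mm × (1 + 8046.72/8.8) = 8.6 × 915.4000 ≈ 7872.440 mm = 7.87244 m.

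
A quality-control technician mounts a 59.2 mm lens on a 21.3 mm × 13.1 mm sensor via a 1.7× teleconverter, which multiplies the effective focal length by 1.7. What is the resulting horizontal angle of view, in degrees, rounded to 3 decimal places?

Effective focal length f = 59.2 × 1.7 = 100.64 mm.
α = 2·arctan(21.3 / (2 × 100.64)) = 2·arctan(0.10582) ≈ 12.0814°.

12.081°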